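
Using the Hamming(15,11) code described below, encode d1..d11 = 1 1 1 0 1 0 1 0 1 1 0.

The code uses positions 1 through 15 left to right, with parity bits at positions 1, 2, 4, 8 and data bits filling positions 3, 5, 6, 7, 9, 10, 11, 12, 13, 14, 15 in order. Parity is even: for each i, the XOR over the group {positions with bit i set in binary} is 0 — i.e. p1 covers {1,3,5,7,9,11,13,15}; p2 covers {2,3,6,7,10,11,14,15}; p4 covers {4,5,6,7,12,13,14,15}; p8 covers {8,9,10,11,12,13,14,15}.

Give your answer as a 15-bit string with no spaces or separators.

Place data at non-parity positions: p1 p2 1 p4 1 1 0 p8 1 0 1 0 1 1 0
p1 (pos 1,3,5,7,9,11,13,15): XOR of data positions = 1⊕1⊕0⊕1⊕1⊕1⊕0 = 1
p2 (pos 2,3,6,7,10,11,14,15): XOR of data positions = 1⊕1⊕0⊕0⊕1⊕1⊕0 = 0
p4 (pos 4,5,6,7,12,13,14,15): XOR of data positions = 1⊕1⊕0⊕0⊕1⊕1⊕0 = 0
p8 (pos 8,9,10,11,12,13,14,15): XOR of data positions = 1⊕0⊕1⊕0⊕1⊕1⊕0 = 0
Codeword: 101011001010110

101011001010110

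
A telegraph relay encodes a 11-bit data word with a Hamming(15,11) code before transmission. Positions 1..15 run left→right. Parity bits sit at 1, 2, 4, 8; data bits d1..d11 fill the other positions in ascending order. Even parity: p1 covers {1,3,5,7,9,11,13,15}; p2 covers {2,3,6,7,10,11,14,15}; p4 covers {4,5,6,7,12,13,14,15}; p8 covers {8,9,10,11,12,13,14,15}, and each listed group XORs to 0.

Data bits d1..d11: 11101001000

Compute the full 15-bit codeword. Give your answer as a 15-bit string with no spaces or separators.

101111001001000

Place data at non-parity positions: p1 p2 1 p4 1 1 0 p8 1 0 0 1 0 0 0
p1 (pos 1,3,5,7,9,11,13,15): XOR of data positions = 1⊕1⊕0⊕1⊕0⊕0⊕0 = 1
p2 (pos 2,3,6,7,10,11,14,15): XOR of data positions = 1⊕1⊕0⊕0⊕0⊕0⊕0 = 0
p4 (pos 4,5,6,7,12,13,14,15): XOR of data positions = 1⊕1⊕0⊕1⊕0⊕0⊕0 = 1
p8 (pos 8,9,10,11,12,13,14,15): XOR of data positions = 1⊕0⊕0⊕1⊕0⊕0⊕0 = 0
Codeword: 101111001001000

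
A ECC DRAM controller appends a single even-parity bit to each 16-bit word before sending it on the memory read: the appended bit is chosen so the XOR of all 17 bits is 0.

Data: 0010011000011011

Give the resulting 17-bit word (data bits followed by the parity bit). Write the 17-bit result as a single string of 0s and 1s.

XOR of the 16 data bits: 0⊕0⊕1⊕0⊕0⊕1⊕1⊕0⊕0⊕0⊕0⊕1⊕1⊕0⊕1⊕1 = 1
Parity bit = 1 (so all 17 bits XOR to 0).

00100110000110111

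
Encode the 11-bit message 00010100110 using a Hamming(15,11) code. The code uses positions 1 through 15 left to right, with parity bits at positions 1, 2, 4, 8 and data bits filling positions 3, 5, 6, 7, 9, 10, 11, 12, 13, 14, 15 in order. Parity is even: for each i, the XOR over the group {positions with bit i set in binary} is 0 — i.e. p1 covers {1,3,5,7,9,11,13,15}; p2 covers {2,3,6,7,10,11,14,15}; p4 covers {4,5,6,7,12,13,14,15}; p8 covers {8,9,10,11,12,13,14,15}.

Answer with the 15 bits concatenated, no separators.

Place data at non-parity positions: p1 p2 0 p4 0 0 1 p8 0 1 0 0 1 1 0
p1 (pos 1,3,5,7,9,11,13,15): XOR of data positions = 0⊕0⊕1⊕0⊕0⊕1⊕0 = 0
p2 (pos 2,3,6,7,10,11,14,15): XOR of data positions = 0⊕0⊕1⊕1⊕0⊕1⊕0 = 1
p4 (pos 4,5,6,7,12,13,14,15): XOR of data positions = 0⊕0⊕1⊕0⊕1⊕1⊕0 = 1
p8 (pos 8,9,10,11,12,13,14,15): XOR of data positions = 0⊕1⊕0⊕0⊕1⊕1⊕0 = 1
Codeword: 010100110100110

010100110100110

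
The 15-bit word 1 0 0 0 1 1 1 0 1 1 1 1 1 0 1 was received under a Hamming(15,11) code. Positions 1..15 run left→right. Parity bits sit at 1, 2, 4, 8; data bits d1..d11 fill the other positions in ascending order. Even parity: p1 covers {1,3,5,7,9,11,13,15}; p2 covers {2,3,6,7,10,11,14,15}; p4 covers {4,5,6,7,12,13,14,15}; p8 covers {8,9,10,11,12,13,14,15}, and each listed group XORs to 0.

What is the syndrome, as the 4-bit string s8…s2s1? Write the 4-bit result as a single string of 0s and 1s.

s1 (pos 1,3,5,7,9,11,13,15): 1⊕0⊕1⊕1⊕1⊕1⊕1⊕1 = 1
s2 (pos 2,3,6,7,10,11,14,15): 0⊕0⊕1⊕1⊕1⊕1⊕0⊕1 = 1
s4 (pos 4,5,6,7,12,13,14,15): 0⊕1⊕1⊕1⊕1⊕1⊕0⊕1 = 0
s8 (pos 8,9,10,11,12,13,14,15): 0⊕1⊕1⊕1⊕1⊕1⊕0⊕1 = 0
Syndrome s8…s1 = 0011 → error at position 3.

0011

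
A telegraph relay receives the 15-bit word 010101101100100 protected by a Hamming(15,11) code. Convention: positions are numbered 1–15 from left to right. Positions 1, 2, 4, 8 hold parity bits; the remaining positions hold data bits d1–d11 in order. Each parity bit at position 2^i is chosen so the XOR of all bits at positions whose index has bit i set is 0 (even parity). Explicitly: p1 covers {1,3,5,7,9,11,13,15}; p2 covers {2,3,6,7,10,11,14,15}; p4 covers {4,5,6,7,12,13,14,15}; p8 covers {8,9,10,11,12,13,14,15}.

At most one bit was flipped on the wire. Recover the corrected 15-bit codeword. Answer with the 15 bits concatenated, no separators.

010101100100100

s1 (pos 1,3,5,7,9,11,13,15): 0⊕0⊕0⊕1⊕1⊕0⊕1⊕0 = 1
s2 (pos 2,3,6,7,10,11,14,15): 1⊕0⊕1⊕1⊕1⊕0⊕0⊕0 = 0
s4 (pos 4,5,6,7,12,13,14,15): 1⊕0⊕1⊕1⊕0⊕1⊕0⊕0 = 0
s8 (pos 8,9,10,11,12,13,14,15): 0⊕1⊕1⊕0⊕0⊕1⊕0⊕0 = 1
Syndrome s8…s1 = 1001 → error at position 9.
Flip position 9: 010101101100100 → 010101100100100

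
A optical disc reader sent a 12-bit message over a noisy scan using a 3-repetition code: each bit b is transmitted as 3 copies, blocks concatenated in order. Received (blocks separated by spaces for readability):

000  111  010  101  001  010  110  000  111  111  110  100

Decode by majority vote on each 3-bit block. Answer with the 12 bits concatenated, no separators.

Block 1 (000): 0 ones → 0
Block 2 (111): 3 ones → 1
Block 3 (010): 1 one → 0
Block 4 (101): 2 ones → 1
Block 5 (001): 1 one → 0
Block 6 (010): 1 one → 0
Block 7 (110): 2 ones → 1
Block 8 (000): 0 ones → 0
Block 9 (111): 3 ones → 1
Block 10 (111): 3 ones → 1
Block 11 (110): 2 ones → 1
Block 12 (100): 1 one → 0

010100101110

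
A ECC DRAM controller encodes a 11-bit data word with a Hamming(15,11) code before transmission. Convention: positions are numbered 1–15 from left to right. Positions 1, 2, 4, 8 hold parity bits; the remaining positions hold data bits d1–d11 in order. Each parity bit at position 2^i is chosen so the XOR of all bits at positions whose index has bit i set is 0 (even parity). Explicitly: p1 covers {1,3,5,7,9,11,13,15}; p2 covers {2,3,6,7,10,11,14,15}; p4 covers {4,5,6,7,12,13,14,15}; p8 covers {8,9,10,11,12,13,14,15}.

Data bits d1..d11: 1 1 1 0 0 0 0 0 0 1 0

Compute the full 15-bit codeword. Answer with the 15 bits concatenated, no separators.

Place data at non-parity positions: p1 p2 1 p4 1 1 0 p8 0 0 0 0 0 1 0
p1 (pos 1,3,5,7,9,11,13,15): XOR of data positions = 1⊕1⊕0⊕0⊕0⊕0⊕0 = 0
p2 (pos 2,3,6,7,10,11,14,15): XOR of data positions = 1⊕1⊕0⊕0⊕0⊕1⊕0 = 1
p4 (pos 4,5,6,7,12,13,14,15): XOR of data positions = 1⊕1⊕0⊕0⊕0⊕1⊕0 = 1
p8 (pos 8,9,10,11,12,13,14,15): XOR of data positions = 0⊕0⊕0⊕0⊕0⊕1⊕0 = 1
Codeword: 011111010000010

011111010000010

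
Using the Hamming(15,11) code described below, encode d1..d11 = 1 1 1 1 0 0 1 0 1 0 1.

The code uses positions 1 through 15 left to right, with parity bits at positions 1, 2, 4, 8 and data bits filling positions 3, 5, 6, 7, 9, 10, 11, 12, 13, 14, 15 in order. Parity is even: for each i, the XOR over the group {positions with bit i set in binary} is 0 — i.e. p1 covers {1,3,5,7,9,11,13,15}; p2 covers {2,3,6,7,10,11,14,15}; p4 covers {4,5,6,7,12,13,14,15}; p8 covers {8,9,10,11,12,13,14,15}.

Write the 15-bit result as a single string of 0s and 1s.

011111110010101

Place data at non-parity positions: p1 p2 1 p4 1 1 1 p8 0 0 1 0 1 0 1
p1 (pos 1,3,5,7,9,11,13,15): XOR of data positions = 1⊕1⊕1⊕0⊕1⊕1⊕1 = 0
p2 (pos 2,3,6,7,10,11,14,15): XOR of data positions = 1⊕1⊕1⊕0⊕1⊕0⊕1 = 1
p4 (pos 4,5,6,7,12,13,14,15): XOR of data positions = 1⊕1⊕1⊕0⊕1⊕0⊕1 = 1
p8 (pos 8,9,10,11,12,13,14,15): XOR of data positions = 0⊕0⊕1⊕0⊕1⊕0⊕1 = 1
Codeword: 011111110010101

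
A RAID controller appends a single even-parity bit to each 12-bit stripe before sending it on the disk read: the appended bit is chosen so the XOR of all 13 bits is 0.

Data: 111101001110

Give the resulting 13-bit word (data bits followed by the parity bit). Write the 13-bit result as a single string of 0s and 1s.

1111010011100

XOR of the 12 data bits: 1⊕1⊕1⊕1⊕0⊕1⊕0⊕0⊕1⊕1⊕1⊕0 = 0
Parity bit = 0 (so all 13 bits XOR to 0).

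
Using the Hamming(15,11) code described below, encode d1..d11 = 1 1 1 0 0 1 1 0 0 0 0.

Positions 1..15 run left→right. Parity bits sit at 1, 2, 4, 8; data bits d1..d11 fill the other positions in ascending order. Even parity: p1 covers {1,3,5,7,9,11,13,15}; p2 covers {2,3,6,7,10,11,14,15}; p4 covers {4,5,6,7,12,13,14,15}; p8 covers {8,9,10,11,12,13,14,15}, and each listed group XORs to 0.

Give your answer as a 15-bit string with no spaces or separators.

101011000110000

Place data at non-parity positions: p1 p2 1 p4 1 1 0 p8 0 1 1 0 0 0 0
p1 (pos 1,3,5,7,9,11,13,15): XOR of data positions = 1⊕1⊕0⊕0⊕1⊕0⊕0 = 1
p2 (pos 2,3,6,7,10,11,14,15): XOR of data positions = 1⊕1⊕0⊕1⊕1⊕0⊕0 = 0
p4 (pos 4,5,6,7,12,13,14,15): XOR of data positions = 1⊕1⊕0⊕0⊕0⊕0⊕0 = 0
p8 (pos 8,9,10,11,12,13,14,15): XOR of data positions = 0⊕1⊕1⊕0⊕0⊕0⊕0 = 0
Codeword: 101011000110000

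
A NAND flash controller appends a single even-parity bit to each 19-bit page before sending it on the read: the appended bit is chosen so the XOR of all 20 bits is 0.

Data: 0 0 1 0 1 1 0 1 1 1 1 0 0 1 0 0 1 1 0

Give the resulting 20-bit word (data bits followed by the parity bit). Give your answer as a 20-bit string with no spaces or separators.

00101101111001001100

XOR of the 19 data bits: 0⊕0⊕1⊕0⊕1⊕1⊕0⊕1⊕1⊕1⊕1⊕0⊕0⊕1⊕0⊕0⊕1⊕1⊕0 = 0
Parity bit = 0 (so all 20 bits XOR to 0).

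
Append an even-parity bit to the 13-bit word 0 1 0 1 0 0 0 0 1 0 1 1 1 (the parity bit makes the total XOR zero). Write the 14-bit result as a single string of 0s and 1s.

XOR of the 13 data bits: 0⊕1⊕0⊕1⊕0⊕0⊕0⊕0⊕1⊕0⊕1⊕1⊕1 = 0
Parity bit = 0 (so all 14 bits XOR to 0).

01010000101110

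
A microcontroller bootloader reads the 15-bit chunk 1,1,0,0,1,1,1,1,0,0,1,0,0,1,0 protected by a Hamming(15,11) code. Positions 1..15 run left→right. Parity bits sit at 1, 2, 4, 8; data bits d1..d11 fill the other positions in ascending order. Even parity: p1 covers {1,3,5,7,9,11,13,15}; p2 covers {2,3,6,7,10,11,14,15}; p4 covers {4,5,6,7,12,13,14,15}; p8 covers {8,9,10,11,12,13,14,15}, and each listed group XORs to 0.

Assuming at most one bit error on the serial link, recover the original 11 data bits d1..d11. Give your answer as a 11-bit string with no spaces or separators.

s1 (pos 1,3,5,7,9,11,13,15): 1⊕0⊕1⊕1⊕0⊕1⊕0⊕0 = 0
s2 (pos 2,3,6,7,10,11,14,15): 1⊕0⊕1⊕1⊕0⊕1⊕1⊕0 = 1
s4 (pos 4,5,6,7,12,13,14,15): 0⊕1⊕1⊕1⊕0⊕0⊕1⊕0 = 0
s8 (pos 8,9,10,11,12,13,14,15): 1⊕0⊕0⊕1⊕0⊕0⊕1⊕0 = 1
Syndrome s8…s1 = 1010 → error at position 10.
Flip position 10: 110011110010010 → 110011110110010
Read data bits from positions 3,5,6,7,9,10,11,12,13,14,15: 01110110010

01110110010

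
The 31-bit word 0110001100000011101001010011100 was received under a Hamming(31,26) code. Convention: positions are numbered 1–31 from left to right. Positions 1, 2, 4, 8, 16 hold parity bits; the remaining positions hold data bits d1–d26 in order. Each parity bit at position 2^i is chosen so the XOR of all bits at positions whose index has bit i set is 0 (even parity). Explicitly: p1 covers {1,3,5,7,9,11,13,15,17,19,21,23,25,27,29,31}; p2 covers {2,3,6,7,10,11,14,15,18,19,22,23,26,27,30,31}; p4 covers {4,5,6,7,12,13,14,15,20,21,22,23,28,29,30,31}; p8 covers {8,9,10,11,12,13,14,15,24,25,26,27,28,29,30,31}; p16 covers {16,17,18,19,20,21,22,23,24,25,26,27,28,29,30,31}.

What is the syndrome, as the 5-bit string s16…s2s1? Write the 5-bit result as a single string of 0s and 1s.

s1 (pos 1,3,5,7,9,11,13,15,17,19,21,23,25,27,29,31): 0⊕1⊕0⊕1⊕0⊕0⊕0⊕1⊕1⊕1⊕0⊕0⊕0⊕1⊕1⊕0 = 1
s2 (pos 2,3,6,7,10,11,14,15,18,19,22,23,26,27,30,31): 1⊕1⊕0⊕1⊕0⊕0⊕0⊕1⊕0⊕1⊕1⊕0⊕0⊕1⊕0⊕0 = 1
s4 (pos 4,5,6,7,12,13,14,15,20,21,22,23,28,29,30,31): 0⊕0⊕0⊕1⊕0⊕0⊕0⊕1⊕0⊕0⊕1⊕0⊕1⊕1⊕0⊕0 = 1
s8 (pos 8,9,10,11,12,13,14,15,24,25,26,27,28,29,30,31): 1⊕0⊕0⊕0⊕0⊕0⊕0⊕1⊕1⊕0⊕0⊕1⊕1⊕1⊕0⊕0 = 0
s16 (pos 16,17,18,19,20,21,22,23,24,25,26,27,28,29,30,31): 1⊕1⊕0⊕1⊕0⊕0⊕1⊕0⊕1⊕0⊕0⊕1⊕1⊕1⊕0⊕0 = 0
Syndrome s16…s1 = 00111 → error at position 7.

00111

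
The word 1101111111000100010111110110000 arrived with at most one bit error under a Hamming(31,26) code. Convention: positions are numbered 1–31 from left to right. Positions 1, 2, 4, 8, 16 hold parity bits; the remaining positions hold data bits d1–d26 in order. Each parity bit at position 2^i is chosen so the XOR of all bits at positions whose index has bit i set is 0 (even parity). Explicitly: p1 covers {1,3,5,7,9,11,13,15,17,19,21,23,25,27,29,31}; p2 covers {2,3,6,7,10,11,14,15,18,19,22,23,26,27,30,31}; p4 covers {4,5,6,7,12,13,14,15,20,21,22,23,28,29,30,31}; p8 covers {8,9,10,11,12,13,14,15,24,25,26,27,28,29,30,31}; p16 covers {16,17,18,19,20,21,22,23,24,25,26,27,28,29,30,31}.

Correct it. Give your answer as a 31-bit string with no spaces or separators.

s1 (pos 1,3,5,7,9,11,13,15,17,19,21,23,25,27,29,31): 1⊕0⊕1⊕1⊕1⊕0⊕0⊕0⊕0⊕0⊕1⊕1⊕0⊕1⊕0⊕0 = 1
s2 (pos 2,3,6,7,10,11,14,15,18,19,22,23,26,27,30,31): 1⊕0⊕1⊕1⊕1⊕0⊕1⊕0⊕1⊕0⊕1⊕1⊕1⊕1⊕0⊕0 = 0
s4 (pos 4,5,6,7,12,13,14,15,20,21,22,23,28,29,30,31): 1⊕1⊕1⊕1⊕0⊕0⊕1⊕0⊕1⊕1⊕1⊕1⊕0⊕0⊕0⊕0 = 1
s8 (pos 8,9,10,11,12,13,14,15,24,25,26,27,28,29,30,31): 1⊕1⊕1⊕0⊕0⊕0⊕1⊕0⊕1⊕0⊕1⊕1⊕0⊕0⊕0⊕0 = 1
s16 (pos 16,17,18,19,20,21,22,23,24,25,26,27,28,29,30,31): 0⊕0⊕1⊕0⊕1⊕1⊕1⊕1⊕1⊕0⊕1⊕1⊕0⊕0⊕0⊕0 = 0
Syndrome s16…s1 = 01101 → error at position 13.
Flip position 13: 1101111111000100010111110110000 → 1101111111001100010111110110000

1101111111001100010111110110000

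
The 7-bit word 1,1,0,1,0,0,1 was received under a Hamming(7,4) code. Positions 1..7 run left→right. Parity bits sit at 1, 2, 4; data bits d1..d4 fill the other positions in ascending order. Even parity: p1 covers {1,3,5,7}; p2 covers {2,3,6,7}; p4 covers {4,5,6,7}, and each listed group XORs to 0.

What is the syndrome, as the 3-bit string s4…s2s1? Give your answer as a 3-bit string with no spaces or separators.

s1 (pos 1,3,5,7): 1⊕0⊕0⊕1 = 0
s2 (pos 2,3,6,7): 1⊕0⊕0⊕1 = 0
s4 (pos 4,5,6,7): 1⊕0⊕0⊕1 = 0
Syndrome s4…s1 = 000 → no error.

000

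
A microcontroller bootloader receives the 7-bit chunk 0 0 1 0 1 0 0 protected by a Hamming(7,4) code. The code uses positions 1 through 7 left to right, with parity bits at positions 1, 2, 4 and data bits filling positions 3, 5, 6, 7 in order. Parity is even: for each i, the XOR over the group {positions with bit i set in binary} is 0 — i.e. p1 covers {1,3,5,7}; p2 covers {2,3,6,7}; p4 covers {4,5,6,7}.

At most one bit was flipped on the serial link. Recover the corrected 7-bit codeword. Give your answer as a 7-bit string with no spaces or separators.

s1 (pos 1,3,5,7): 0⊕1⊕1⊕0 = 0
s2 (pos 2,3,6,7): 0⊕1⊕0⊕0 = 1
s4 (pos 4,5,6,7): 0⊕1⊕0⊕0 = 1
Syndrome s4…s1 = 110 → error at position 6.
Flip position 6: 0010100 → 0010110

0010110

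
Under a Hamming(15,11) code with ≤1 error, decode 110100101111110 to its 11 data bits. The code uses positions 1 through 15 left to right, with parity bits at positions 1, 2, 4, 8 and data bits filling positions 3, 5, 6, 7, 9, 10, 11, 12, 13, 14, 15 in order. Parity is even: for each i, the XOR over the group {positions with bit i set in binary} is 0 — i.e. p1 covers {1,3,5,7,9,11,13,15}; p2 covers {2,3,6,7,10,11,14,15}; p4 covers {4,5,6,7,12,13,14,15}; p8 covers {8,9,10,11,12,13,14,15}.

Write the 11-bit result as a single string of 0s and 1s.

s1 (pos 1,3,5,7,9,11,13,15): 1⊕0⊕0⊕1⊕1⊕1⊕1⊕0 = 1
s2 (pos 2,3,6,7,10,11,14,15): 1⊕0⊕0⊕1⊕1⊕1⊕1⊕0 = 1
s4 (pos 4,5,6,7,12,13,14,15): 1⊕0⊕0⊕1⊕1⊕1⊕1⊕0 = 1
s8 (pos 8,9,10,11,12,13,14,15): 0⊕1⊕1⊕1⊕1⊕1⊕1⊕0 = 0
Syndrome s8…s1 = 0111 → error at position 7.
Flip position 7: 110100101111110 → 110100001111110
Read data bits from positions 3,5,6,7,9,10,11,12,13,14,15: 00001111110

00001111110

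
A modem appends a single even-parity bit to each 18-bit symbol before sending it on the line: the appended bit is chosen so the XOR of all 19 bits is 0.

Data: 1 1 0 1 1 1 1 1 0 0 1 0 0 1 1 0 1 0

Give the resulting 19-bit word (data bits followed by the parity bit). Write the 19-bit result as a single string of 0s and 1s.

1101111100100110101

XOR of the 18 data bits: 1⊕1⊕0⊕1⊕1⊕1⊕1⊕1⊕0⊕0⊕1⊕0⊕0⊕1⊕1⊕0⊕1⊕0 = 1
Parity bit = 1 (so all 19 bits XOR to 0).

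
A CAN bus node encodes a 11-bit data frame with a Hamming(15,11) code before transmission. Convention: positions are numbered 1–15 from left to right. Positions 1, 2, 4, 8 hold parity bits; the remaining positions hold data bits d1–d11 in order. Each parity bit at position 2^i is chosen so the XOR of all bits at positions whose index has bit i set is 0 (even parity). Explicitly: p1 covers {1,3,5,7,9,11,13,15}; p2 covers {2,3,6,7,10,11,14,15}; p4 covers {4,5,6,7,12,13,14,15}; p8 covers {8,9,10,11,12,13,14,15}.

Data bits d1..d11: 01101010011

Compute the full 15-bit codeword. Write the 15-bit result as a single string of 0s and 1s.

Place data at non-parity positions: p1 p2 0 p4 1 1 0 p8 1 0 1 0 0 1 1
p1 (pos 1,3,5,7,9,11,13,15): XOR of data positions = 0⊕1⊕0⊕1⊕1⊕0⊕1 = 0
p2 (pos 2,3,6,7,10,11,14,15): XOR of data positions = 0⊕1⊕0⊕0⊕1⊕1⊕1 = 0
p4 (pos 4,5,6,7,12,13,14,15): XOR of data positions = 1⊕1⊕0⊕0⊕0⊕1⊕1 = 0
p8 (pos 8,9,10,11,12,13,14,15): XOR of data positions = 1⊕0⊕1⊕0⊕0⊕1⊕1 = 0
Codeword: 000011001010011

000011001010011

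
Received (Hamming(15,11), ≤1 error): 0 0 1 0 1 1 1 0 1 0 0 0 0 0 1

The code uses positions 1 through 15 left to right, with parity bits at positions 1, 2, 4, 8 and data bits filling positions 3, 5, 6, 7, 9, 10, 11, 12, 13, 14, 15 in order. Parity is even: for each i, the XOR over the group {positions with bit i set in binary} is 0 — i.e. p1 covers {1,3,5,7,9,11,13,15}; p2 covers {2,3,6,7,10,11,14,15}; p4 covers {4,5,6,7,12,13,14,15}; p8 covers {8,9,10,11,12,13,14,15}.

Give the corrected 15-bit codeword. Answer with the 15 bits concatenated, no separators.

s1 (pos 1,3,5,7,9,11,13,15): 0⊕1⊕1⊕1⊕1⊕0⊕0⊕1 = 1
s2 (pos 2,3,6,7,10,11,14,15): 0⊕1⊕1⊕1⊕0⊕0⊕0⊕1 = 0
s4 (pos 4,5,6,7,12,13,14,15): 0⊕1⊕1⊕1⊕0⊕0⊕0⊕1 = 0
s8 (pos 8,9,10,11,12,13,14,15): 0⊕1⊕0⊕0⊕0⊕0⊕0⊕1 = 0
Syndrome s8…s1 = 0001 → error at position 1.
Flip position 1: 001011101000001 → 101011101000001

101011101000001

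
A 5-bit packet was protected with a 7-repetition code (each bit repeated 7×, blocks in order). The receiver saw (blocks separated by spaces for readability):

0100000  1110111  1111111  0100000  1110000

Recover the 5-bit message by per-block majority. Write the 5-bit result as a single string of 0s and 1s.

01100

Block 1 (0100000): 1 one → 0
Block 2 (1110111): 6 ones → 1
Block 3 (1111111): 7 ones → 1
Block 4 (0100000): 1 one → 0
Block 5 (1110000): 3 ones → 0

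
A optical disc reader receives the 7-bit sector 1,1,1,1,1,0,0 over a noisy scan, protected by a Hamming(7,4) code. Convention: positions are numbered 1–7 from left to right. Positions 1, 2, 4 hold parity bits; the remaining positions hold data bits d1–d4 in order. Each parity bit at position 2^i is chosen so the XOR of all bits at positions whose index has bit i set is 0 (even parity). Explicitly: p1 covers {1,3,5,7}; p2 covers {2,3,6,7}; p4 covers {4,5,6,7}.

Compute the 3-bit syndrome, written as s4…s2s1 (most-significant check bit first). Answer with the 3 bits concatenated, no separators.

001

s1 (pos 1,3,5,7): 1⊕1⊕1⊕0 = 1
s2 (pos 2,3,6,7): 1⊕1⊕0⊕0 = 0
s4 (pos 4,5,6,7): 1⊕1⊕0⊕0 = 0
Syndrome s4…s1 = 001 → error at position 1.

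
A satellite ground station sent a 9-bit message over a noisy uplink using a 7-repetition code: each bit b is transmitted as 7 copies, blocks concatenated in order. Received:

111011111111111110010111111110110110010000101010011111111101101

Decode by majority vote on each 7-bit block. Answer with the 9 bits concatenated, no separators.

Block 1 (1110111): 6 ones → 1
Block 2 (1111111): 7 ones → 1
Block 3 (1110010): 4 ones → 1
Block 4 (1111111): 7 ones → 1
Block 5 (1011011): 5 ones → 1
Block 6 (0010000): 1 one → 0
Block 7 (1010100): 3 ones → 0
Block 8 (1111111): 7 ones → 1
Block 9 (1101101): 5 ones → 1

111110011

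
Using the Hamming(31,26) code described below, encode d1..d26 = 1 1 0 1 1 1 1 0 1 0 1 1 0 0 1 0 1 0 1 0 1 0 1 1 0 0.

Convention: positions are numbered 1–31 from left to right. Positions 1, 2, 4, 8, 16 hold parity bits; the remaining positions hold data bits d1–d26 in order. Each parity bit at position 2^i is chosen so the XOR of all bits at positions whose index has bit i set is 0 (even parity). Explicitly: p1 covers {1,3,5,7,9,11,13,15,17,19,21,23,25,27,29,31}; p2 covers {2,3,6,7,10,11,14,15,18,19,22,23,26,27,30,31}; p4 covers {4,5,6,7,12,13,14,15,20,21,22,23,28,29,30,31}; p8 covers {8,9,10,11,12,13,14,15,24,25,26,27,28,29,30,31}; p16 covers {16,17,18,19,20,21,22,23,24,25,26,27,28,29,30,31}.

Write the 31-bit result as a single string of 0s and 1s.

1110101111101011100101010101100

Place data at non-parity positions: p1 p2 1 p4 1 0 1 p8 1 1 1 0 1 0 1 p16 1 0 0 1 0 1 0 1 0 1 0 1 1 0 0
p1 (pos 1,3,5,7,9,11,13,15,17,19,21,23,25,27,29,31): XOR of data positions = 1⊕1⊕1⊕1⊕1⊕1⊕1⊕1⊕0⊕0⊕0⊕0⊕0⊕1⊕0 = 1
p2 (pos 2,3,6,7,10,11,14,15,18,19,22,23,26,27,30,31): XOR of data positions = 1⊕0⊕1⊕1⊕1⊕0⊕1⊕0⊕0⊕1⊕0⊕1⊕0⊕0⊕0 = 1
p4 (pos 4,5,6,7,12,13,14,15,20,21,22,23,28,29,30,31): XOR of data positions = 1⊕0⊕1⊕0⊕1⊕0⊕1⊕1⊕0⊕1⊕0⊕1⊕1⊕0⊕0 = 0
p8 (pos 8,9,10,11,12,13,14,15,24,25,26,27,28,29,30,31): XOR of data positions = 1⊕1⊕1⊕0⊕1⊕0⊕1⊕1⊕0⊕1⊕0⊕1⊕1⊕0⊕0 = 1
p16 (pos 16,17,18,19,20,21,22,23,24,25,26,27,28,29,30,31): XOR of data positions = 1⊕0⊕0⊕1⊕0⊕1⊕0⊕1⊕0⊕1⊕0⊕1⊕1⊕0⊕0 = 1
Codeword: 1110101111101011100101010101100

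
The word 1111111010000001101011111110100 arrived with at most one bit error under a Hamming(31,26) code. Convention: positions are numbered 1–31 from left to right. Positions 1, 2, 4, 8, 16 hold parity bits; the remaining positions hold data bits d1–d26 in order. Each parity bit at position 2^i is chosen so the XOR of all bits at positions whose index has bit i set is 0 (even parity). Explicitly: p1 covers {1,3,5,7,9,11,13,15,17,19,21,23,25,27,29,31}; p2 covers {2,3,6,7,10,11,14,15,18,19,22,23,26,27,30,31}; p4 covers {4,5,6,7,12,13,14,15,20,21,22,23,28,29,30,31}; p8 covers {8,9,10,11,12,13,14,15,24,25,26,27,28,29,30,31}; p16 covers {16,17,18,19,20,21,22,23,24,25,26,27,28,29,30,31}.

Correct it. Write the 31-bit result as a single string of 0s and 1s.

1111111010000001111011111110100

s1 (pos 1,3,5,7,9,11,13,15,17,19,21,23,25,27,29,31): 1⊕1⊕1⊕1⊕1⊕0⊕0⊕0⊕1⊕1⊕1⊕1⊕1⊕1⊕1⊕0 = 0
s2 (pos 2,3,6,7,10,11,14,15,18,19,22,23,26,27,30,31): 1⊕1⊕1⊕1⊕0⊕0⊕0⊕0⊕0⊕1⊕1⊕1⊕1⊕1⊕0⊕0 = 1
s4 (pos 4,5,6,7,12,13,14,15,20,21,22,23,28,29,30,31): 1⊕1⊕1⊕1⊕0⊕0⊕0⊕0⊕0⊕1⊕1⊕1⊕0⊕1⊕0⊕0 = 0
s8 (pos 8,9,10,11,12,13,14,15,24,25,26,27,28,29,30,31): 0⊕1⊕0⊕0⊕0⊕0⊕0⊕0⊕1⊕1⊕1⊕1⊕0⊕1⊕0⊕0 = 0
s16 (pos 16,17,18,19,20,21,22,23,24,25,26,27,28,29,30,31): 1⊕1⊕0⊕1⊕0⊕1⊕1⊕1⊕1⊕1⊕1⊕1⊕0⊕1⊕0⊕0 = 1
Syndrome s16…s1 = 10010 → error at position 18.
Flip position 18: 1111111010000001101011111110100 → 1111111010000001111011111110100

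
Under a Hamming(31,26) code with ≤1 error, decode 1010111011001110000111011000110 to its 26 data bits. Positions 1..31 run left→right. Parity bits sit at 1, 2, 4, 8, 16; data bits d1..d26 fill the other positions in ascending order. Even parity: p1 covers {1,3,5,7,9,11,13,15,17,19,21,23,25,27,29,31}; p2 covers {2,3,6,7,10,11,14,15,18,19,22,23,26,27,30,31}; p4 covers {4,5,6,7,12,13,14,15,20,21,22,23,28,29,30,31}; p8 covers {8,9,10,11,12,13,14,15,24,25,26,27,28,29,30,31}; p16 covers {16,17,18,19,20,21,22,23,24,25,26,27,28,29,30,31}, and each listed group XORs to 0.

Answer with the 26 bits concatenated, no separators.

s1 (pos 1,3,5,7,9,11,13,15,17,19,21,23,25,27,29,31): 1⊕1⊕1⊕1⊕1⊕0⊕1⊕1⊕0⊕0⊕1⊕0⊕1⊕0⊕1⊕0 = 0
s2 (pos 2,3,6,7,10,11,14,15,18,19,22,23,26,27,30,31): 0⊕1⊕1⊕1⊕1⊕0⊕1⊕1⊕0⊕0⊕1⊕0⊕0⊕0⊕1⊕0 = 0
s4 (pos 4,5,6,7,12,13,14,15,20,21,22,23,28,29,30,31): 0⊕1⊕1⊕1⊕0⊕1⊕1⊕1⊕1⊕1⊕1⊕0⊕0⊕1⊕1⊕0 = 1
s8 (pos 8,9,10,11,12,13,14,15,24,25,26,27,28,29,30,31): 0⊕1⊕1⊕0⊕0⊕1⊕1⊕1⊕1⊕1⊕0⊕0⊕0⊕1⊕1⊕0 = 1
s16 (pos 16,17,18,19,20,21,22,23,24,25,26,27,28,29,30,31): 0⊕0⊕0⊕0⊕1⊕1⊕1⊕0⊕1⊕1⊕0⊕0⊕0⊕1⊕1⊕0 = 1
Syndrome s16…s1 = 11100 → error at position 28.
Flip position 28: 1010111011001110000111011000110 → 1010111011001110000111011001110
Read data bits from positions 3,5,6,7,9,10,11,12,13,14,15,17,18,19,20,21,22,23,24,25,26,27,28,29,30,31: 11111100111000111011001110

11111100111000111011001110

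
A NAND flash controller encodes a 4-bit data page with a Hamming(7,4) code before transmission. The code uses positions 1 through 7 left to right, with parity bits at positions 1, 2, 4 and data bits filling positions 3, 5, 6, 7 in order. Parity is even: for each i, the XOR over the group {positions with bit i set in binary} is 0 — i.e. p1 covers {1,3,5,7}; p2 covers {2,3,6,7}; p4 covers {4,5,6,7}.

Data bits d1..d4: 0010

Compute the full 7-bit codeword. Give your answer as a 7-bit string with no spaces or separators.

Place data at non-parity positions: p1 p2 0 p4 0 1 0
p1 (pos 1,3,5,7): XOR of data positions = 0⊕0⊕0 = 0
p2 (pos 2,3,6,7): XOR of data positions = 0⊕1⊕0 = 1
p4 (pos 4,5,6,7): XOR of data positions = 0⊕1⊕0 = 1
Codeword: 0101010

0101010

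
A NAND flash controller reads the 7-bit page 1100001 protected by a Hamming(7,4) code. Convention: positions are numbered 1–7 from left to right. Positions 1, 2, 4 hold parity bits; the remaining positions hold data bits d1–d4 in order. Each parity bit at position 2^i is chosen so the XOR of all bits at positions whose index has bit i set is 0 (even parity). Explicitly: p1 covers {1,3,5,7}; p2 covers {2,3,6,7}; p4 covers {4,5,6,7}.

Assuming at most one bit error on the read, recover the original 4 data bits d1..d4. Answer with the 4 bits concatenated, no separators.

s1 (pos 1,3,5,7): 1⊕0⊕0⊕1 = 0
s2 (pos 2,3,6,7): 1⊕0⊕0⊕1 = 0
s4 (pos 4,5,6,7): 0⊕0⊕0⊕1 = 1
Syndrome s4…s1 = 100 → error at position 4.
Flip position 4: 1100001 → 1101001
Read data bits from positions 3,5,6,7: 0001

0001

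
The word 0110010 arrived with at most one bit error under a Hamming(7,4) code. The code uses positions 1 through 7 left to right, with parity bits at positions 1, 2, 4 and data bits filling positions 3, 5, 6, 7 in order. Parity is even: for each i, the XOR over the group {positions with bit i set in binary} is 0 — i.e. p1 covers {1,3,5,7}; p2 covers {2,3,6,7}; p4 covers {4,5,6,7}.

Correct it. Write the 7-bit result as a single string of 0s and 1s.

0110011

s1 (pos 1,3,5,7): 0⊕1⊕0⊕0 = 1
s2 (pos 2,3,6,7): 1⊕1⊕1⊕0 = 1
s4 (pos 4,5,6,7): 0⊕0⊕1⊕0 = 1
Syndrome s4…s1 = 111 → error at position 7.
Flip position 7: 0110010 → 0110011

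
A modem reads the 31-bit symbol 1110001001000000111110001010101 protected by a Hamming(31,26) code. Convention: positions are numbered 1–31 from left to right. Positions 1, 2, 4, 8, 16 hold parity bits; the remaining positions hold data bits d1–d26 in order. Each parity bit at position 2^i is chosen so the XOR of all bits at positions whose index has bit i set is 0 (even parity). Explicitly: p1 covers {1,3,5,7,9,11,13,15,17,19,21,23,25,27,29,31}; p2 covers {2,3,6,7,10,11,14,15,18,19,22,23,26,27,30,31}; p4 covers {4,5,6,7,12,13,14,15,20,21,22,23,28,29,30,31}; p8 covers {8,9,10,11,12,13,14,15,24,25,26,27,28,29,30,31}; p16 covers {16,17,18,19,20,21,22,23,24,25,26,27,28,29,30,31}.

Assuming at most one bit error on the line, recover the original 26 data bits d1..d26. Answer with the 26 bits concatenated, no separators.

10010100000111110001011101

s1 (pos 1,3,5,7,9,11,13,15,17,19,21,23,25,27,29,31): 1⊕1⊕0⊕1⊕0⊕0⊕0⊕0⊕1⊕1⊕1⊕0⊕1⊕1⊕1⊕1 = 0
s2 (pos 2,3,6,7,10,11,14,15,18,19,22,23,26,27,30,31): 1⊕1⊕0⊕1⊕1⊕0⊕0⊕0⊕1⊕1⊕0⊕0⊕0⊕1⊕0⊕1 = 0
s4 (pos 4,5,6,7,12,13,14,15,20,21,22,23,28,29,30,31): 0⊕0⊕0⊕1⊕0⊕0⊕0⊕0⊕1⊕1⊕0⊕0⊕0⊕1⊕0⊕1 = 1
s8 (pos 8,9,10,11,12,13,14,15,24,25,26,27,28,29,30,31): 0⊕0⊕1⊕0⊕0⊕0⊕0⊕0⊕0⊕1⊕0⊕1⊕0⊕1⊕0⊕1 = 1
s16 (pos 16,17,18,19,20,21,22,23,24,25,26,27,28,29,30,31): 0⊕1⊕1⊕1⊕1⊕1⊕0⊕0⊕0⊕1⊕0⊕1⊕0⊕1⊕0⊕1 = 1
Syndrome s16…s1 = 11100 → error at position 28.
Flip position 28: 1110001001000000111110001010101 → 1110001001000000111110001011101
Read data bits from positions 3,5,6,7,9,10,11,12,13,14,15,17,18,19,20,21,22,23,24,25,26,27,28,29,30,31: 10010100000111110001011101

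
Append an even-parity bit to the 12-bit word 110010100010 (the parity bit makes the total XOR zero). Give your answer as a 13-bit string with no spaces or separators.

XOR of the 12 data bits: 1⊕1⊕0⊕0⊕1⊕0⊕1⊕0⊕0⊕0⊕1⊕0 = 1
Parity bit = 1 (so all 13 bits XOR to 0).

1100101000101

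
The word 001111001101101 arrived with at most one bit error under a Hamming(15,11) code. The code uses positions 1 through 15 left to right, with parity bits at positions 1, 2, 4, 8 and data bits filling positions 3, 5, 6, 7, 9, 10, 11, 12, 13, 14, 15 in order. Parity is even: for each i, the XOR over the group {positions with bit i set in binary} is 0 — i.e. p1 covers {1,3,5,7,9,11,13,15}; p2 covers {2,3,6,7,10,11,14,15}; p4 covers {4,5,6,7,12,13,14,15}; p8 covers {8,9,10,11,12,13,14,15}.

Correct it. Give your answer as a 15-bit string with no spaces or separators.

001111000101101

s1 (pos 1,3,5,7,9,11,13,15): 0⊕1⊕1⊕0⊕1⊕0⊕1⊕1 = 1
s2 (pos 2,3,6,7,10,11,14,15): 0⊕1⊕1⊕0⊕1⊕0⊕0⊕1 = 0
s4 (pos 4,5,6,7,12,13,14,15): 1⊕1⊕1⊕0⊕1⊕1⊕0⊕1 = 0
s8 (pos 8,9,10,11,12,13,14,15): 0⊕1⊕1⊕0⊕1⊕1⊕0⊕1 = 1
Syndrome s8…s1 = 1001 → error at position 9.
Flip position 9: 001111001101101 → 001111000101101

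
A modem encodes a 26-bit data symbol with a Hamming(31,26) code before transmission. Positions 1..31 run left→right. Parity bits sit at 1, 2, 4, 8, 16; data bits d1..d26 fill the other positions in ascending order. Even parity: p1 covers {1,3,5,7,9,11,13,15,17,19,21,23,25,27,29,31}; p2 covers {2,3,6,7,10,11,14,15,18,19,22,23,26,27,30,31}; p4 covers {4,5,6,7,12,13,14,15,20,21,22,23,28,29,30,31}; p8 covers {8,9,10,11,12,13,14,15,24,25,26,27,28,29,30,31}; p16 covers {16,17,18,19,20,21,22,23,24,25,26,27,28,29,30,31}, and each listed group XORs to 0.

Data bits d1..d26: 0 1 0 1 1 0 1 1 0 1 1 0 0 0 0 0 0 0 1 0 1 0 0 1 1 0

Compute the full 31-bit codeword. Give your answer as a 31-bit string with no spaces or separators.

Place data at non-parity positions: p1 p2 0 p4 1 0 1 p8 1 0 1 1 0 1 1 p16 0 0 0 0 0 0 0 1 0 1 0 0 1 1 0
p1 (pos 1,3,5,7,9,11,13,15,17,19,21,23,25,27,29,31): XOR of data positions = 0⊕1⊕1⊕1⊕1⊕0⊕1⊕0⊕0⊕0⊕0⊕0⊕0⊕1⊕0 = 0
p2 (pos 2,3,6,7,10,11,14,15,18,19,22,23,26,27,30,31): XOR of data positions = 0⊕0⊕1⊕0⊕1⊕1⊕1⊕0⊕0⊕0⊕0⊕1⊕0⊕1⊕0 = 0
p4 (pos 4,5,6,7,12,13,14,15,20,21,22,23,28,29,30,31): XOR of data positions = 1⊕0⊕1⊕1⊕0⊕1⊕1⊕0⊕0⊕0⊕0⊕0⊕1⊕1⊕0 = 1
p8 (pos 8,9,10,11,12,13,14,15,24,25,26,27,28,29,30,31): XOR of data positions = 1⊕0⊕1⊕1⊕0⊕1⊕1⊕1⊕0⊕1⊕0⊕0⊕1⊕1⊕0 = 1
p16 (pos 16,17,18,19,20,21,22,23,24,25,26,27,28,29,30,31): XOR of data positions = 0⊕0⊕0⊕0⊕0⊕0⊕0⊕1⊕0⊕1⊕0⊕0⊕1⊕1⊕0 = 0
Codeword: 0001101110110110000000010100110

0001101110110110000000010100110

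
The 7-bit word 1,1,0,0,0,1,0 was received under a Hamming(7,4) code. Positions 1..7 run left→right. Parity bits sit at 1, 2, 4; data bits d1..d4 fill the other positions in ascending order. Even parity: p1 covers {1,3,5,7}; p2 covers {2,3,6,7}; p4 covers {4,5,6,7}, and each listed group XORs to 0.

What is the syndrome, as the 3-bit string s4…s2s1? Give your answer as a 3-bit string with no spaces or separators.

s1 (pos 1,3,5,7): 1⊕0⊕0⊕0 = 1
s2 (pos 2,3,6,7): 1⊕0⊕1⊕0 = 0
s4 (pos 4,5,6,7): 0⊕0⊕1⊕0 = 1
Syndrome s4…s1 = 101 → error at position 5.

101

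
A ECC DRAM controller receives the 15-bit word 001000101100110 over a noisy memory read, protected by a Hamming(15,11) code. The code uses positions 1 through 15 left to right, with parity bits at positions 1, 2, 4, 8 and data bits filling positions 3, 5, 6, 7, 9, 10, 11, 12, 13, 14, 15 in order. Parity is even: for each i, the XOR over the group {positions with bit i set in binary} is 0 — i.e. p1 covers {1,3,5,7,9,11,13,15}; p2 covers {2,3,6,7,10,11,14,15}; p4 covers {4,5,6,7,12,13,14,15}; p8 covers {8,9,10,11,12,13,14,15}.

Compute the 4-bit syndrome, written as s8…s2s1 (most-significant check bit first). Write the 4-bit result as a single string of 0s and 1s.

0100

s1 (pos 1,3,5,7,9,11,13,15): 0⊕1⊕0⊕1⊕1⊕0⊕1⊕0 = 0
s2 (pos 2,3,6,7,10,11,14,15): 0⊕1⊕0⊕1⊕1⊕0⊕1⊕0 = 0
s4 (pos 4,5,6,7,12,13,14,15): 0⊕0⊕0⊕1⊕0⊕1⊕1⊕0 = 1
s8 (pos 8,9,10,11,12,13,14,15): 0⊕1⊕1⊕0⊕0⊕1⊕1⊕0 = 0
Syndrome s8…s1 = 0100 → error at position 4.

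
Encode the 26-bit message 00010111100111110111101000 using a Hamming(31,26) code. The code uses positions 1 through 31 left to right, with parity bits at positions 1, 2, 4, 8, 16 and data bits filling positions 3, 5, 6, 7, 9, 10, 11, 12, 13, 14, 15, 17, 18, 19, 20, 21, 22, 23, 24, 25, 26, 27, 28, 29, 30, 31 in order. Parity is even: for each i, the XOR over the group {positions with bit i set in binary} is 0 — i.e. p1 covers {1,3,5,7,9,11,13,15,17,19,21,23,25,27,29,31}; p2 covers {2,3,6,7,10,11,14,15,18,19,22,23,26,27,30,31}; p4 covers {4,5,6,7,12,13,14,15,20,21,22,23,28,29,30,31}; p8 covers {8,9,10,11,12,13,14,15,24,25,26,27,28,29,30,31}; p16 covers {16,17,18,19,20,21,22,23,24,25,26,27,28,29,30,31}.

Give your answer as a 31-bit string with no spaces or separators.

0101001001111000111110111101000

Place data at non-parity positions: p1 p2 0 p4 0 0 1 p8 0 1 1 1 1 0 0 p16 1 1 1 1 1 0 1 1 1 1 0 1 0 0 0
p1 (pos 1,3,5,7,9,11,13,15,17,19,21,23,25,27,29,31): XOR of data positions = 0⊕0⊕1⊕0⊕1⊕1⊕0⊕1⊕1⊕1⊕1⊕1⊕0⊕0⊕0 = 0
p2 (pos 2,3,6,7,10,11,14,15,18,19,22,23,26,27,30,31): XOR of data positions = 0⊕0⊕1⊕1⊕1⊕0⊕0⊕1⊕1⊕0⊕1⊕1⊕0⊕0⊕0 = 1
p4 (pos 4,5,6,7,12,13,14,15,20,21,22,23,28,29,30,31): XOR of data positions = 0⊕0⊕1⊕1⊕1⊕0⊕0⊕1⊕1⊕0⊕1⊕1⊕0⊕0⊕0 = 1
p8 (pos 8,9,10,11,12,13,14,15,24,25,26,27,28,29,30,31): XOR of data positions = 0⊕1⊕1⊕1⊕1⊕0⊕0⊕1⊕1⊕1⊕0⊕1⊕0⊕0⊕0 = 0
p16 (pos 16,17,18,19,20,21,22,23,24,25,26,27,28,29,30,31): XOR of data positions = 1⊕1⊕1⊕1⊕1⊕0⊕1⊕1⊕1⊕1⊕0⊕1⊕0⊕0⊕0 = 0
Codeword: 0101001001111000111110111101000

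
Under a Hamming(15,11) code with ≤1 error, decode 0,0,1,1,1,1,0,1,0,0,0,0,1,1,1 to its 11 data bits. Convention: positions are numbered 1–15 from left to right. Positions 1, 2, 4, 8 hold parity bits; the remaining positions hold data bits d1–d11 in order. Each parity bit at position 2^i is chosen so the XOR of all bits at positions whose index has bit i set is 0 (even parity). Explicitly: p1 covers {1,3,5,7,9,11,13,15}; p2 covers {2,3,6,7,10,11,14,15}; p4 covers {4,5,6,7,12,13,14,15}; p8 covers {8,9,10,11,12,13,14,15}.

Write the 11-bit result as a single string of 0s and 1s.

s1 (pos 1,3,5,7,9,11,13,15): 0⊕1⊕1⊕0⊕0⊕0⊕1⊕1 = 0
s2 (pos 2,3,6,7,10,11,14,15): 0⊕1⊕1⊕0⊕0⊕0⊕1⊕1 = 0
s4 (pos 4,5,6,7,12,13,14,15): 1⊕1⊕1⊕0⊕0⊕1⊕1⊕1 = 0
s8 (pos 8,9,10,11,12,13,14,15): 1⊕0⊕0⊕0⊕0⊕1⊕1⊕1 = 0
Syndrome s8…s1 = 0000 → no error.
Read data bits from positions 3,5,6,7,9,10,11,12,13,14,15: 11100000111

11100000111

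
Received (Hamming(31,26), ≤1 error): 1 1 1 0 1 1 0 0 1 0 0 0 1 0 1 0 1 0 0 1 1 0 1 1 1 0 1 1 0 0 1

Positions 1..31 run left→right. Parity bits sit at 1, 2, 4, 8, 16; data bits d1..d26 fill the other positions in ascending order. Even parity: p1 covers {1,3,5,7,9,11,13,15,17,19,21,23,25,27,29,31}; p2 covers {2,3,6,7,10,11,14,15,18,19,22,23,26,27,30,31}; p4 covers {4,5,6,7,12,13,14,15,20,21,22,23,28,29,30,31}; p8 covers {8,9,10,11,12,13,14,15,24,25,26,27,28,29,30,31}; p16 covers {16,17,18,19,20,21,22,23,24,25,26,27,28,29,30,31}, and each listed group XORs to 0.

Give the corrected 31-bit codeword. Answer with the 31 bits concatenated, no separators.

s1 (pos 1,3,5,7,9,11,13,15,17,19,21,23,25,27,29,31): 1⊕1⊕1⊕0⊕1⊕0⊕1⊕1⊕1⊕0⊕1⊕1⊕1⊕1⊕0⊕1 = 0
s2 (pos 2,3,6,7,10,11,14,15,18,19,22,23,26,27,30,31): 1⊕1⊕1⊕0⊕0⊕0⊕0⊕1⊕0⊕0⊕0⊕1⊕0⊕1⊕0⊕1 = 1
s4 (pos 4,5,6,7,12,13,14,15,20,21,22,23,28,29,30,31): 0⊕1⊕1⊕0⊕0⊕1⊕0⊕1⊕1⊕1⊕0⊕1⊕1⊕0⊕0⊕1 = 1
s8 (pos 8,9,10,11,12,13,14,15,24,25,26,27,28,29,30,31): 0⊕1⊕0⊕0⊕0⊕1⊕0⊕1⊕1⊕1⊕0⊕1⊕1⊕0⊕0⊕1 = 0
s16 (pos 16,17,18,19,20,21,22,23,24,25,26,27,28,29,30,31): 0⊕1⊕0⊕0⊕1⊕1⊕0⊕1⊕1⊕1⊕0⊕1⊕1⊕0⊕0⊕1 = 1
Syndrome s16…s1 = 10110 → error at position 22.
Flip position 22: 1110110010001010100110111011001 → 1110110010001010100111111011001

1110110010001010100111111011001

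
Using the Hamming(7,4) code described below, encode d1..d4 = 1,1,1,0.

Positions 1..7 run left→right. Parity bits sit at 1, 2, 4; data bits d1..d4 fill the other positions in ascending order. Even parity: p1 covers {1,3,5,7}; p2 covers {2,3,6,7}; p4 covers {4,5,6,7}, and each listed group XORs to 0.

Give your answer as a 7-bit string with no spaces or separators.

0010110

Place data at non-parity positions: p1 p2 1 p4 1 1 0
p1 (pos 1,3,5,7): XOR of data positions = 1⊕1⊕0 = 0
p2 (pos 2,3,6,7): XOR of data positions = 1⊕1⊕0 = 0
p4 (pos 4,5,6,7): XOR of data positions = 1⊕1⊕0 = 0
Codeword: 0010110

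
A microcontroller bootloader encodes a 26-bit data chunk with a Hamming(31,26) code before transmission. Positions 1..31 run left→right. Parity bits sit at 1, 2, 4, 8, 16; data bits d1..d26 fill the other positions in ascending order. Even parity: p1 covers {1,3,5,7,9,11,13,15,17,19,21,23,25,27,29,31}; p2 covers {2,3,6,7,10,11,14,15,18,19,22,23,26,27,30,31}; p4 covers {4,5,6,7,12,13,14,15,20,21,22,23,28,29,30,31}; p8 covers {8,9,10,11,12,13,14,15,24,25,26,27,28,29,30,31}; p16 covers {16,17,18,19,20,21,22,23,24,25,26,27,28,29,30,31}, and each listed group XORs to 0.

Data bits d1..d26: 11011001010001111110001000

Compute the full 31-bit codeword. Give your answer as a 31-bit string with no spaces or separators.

1011101110010101001111110001000

Place data at non-parity positions: p1 p2 1 p4 1 0 1 p8 1 0 0 1 0 1 0 p16 0 0 1 1 1 1 1 1 0 0 0 1 0 0 0
p1 (pos 1,3,5,7,9,11,13,15,17,19,21,23,25,27,29,31): XOR of data positions = 1⊕1⊕1⊕1⊕0⊕0⊕0⊕0⊕1⊕1⊕1⊕0⊕0⊕0⊕0 = 1
p2 (pos 2,3,6,7,10,11,14,15,18,19,22,23,26,27,30,31): XOR of data positions = 1⊕0⊕1⊕0⊕0⊕1⊕0⊕0⊕1⊕1⊕1⊕0⊕0⊕0⊕0 = 0
p4 (pos 4,5,6,7,12,13,14,15,20,21,22,23,28,29,30,31): XOR of data positions = 1⊕0⊕1⊕1⊕0⊕1⊕0⊕1⊕1⊕1⊕1⊕1⊕0⊕0⊕0 = 1
p8 (pos 8,9,10,11,12,13,14,15,24,25,26,27,28,29,30,31): XOR of data positions = 1⊕0⊕0⊕1⊕0⊕1⊕0⊕1⊕0⊕0⊕0⊕1⊕0⊕0⊕0 = 1
p16 (pos 16,17,18,19,20,21,22,23,24,25,26,27,28,29,30,31): XOR of data positions = 0⊕0⊕1⊕1⊕1⊕1⊕1⊕1⊕0⊕0⊕0⊕1⊕0⊕0⊕0 = 1
Codeword: 1011101110010101001111110001000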